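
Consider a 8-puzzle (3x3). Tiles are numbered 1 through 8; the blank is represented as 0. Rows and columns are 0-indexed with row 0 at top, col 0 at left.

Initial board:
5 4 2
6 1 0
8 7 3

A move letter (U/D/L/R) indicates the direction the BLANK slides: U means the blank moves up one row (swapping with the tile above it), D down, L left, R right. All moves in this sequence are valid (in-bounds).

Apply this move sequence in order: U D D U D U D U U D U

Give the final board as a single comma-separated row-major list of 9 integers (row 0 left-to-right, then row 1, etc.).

Answer: 5, 4, 0, 6, 1, 2, 8, 7, 3

Derivation:
After move 1 (U):
5 4 0
6 1 2
8 7 3

After move 2 (D):
5 4 2
6 1 0
8 7 3

After move 3 (D):
5 4 2
6 1 3
8 7 0

After move 4 (U):
5 4 2
6 1 0
8 7 3

After move 5 (D):
5 4 2
6 1 3
8 7 0

After move 6 (U):
5 4 2
6 1 0
8 7 3

After move 7 (D):
5 4 2
6 1 3
8 7 0

After move 8 (U):
5 4 2
6 1 0
8 7 3

After move 9 (U):
5 4 0
6 1 2
8 7 3

After move 10 (D):
5 4 2
6 1 0
8 7 3

After move 11 (U):
5 4 0
6 1 2
8 7 3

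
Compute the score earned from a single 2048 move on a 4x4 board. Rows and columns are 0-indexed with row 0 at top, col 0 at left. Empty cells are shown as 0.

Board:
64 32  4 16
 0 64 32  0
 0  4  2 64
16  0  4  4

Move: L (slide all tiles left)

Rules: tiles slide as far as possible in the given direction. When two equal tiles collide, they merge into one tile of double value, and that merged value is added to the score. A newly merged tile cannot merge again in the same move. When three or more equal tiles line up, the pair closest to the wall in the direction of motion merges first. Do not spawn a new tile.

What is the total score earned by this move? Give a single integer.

Slide left:
row 0: [64, 32, 4, 16] -> [64, 32, 4, 16]  score +0 (running 0)
row 1: [0, 64, 32, 0] -> [64, 32, 0, 0]  score +0 (running 0)
row 2: [0, 4, 2, 64] -> [4, 2, 64, 0]  score +0 (running 0)
row 3: [16, 0, 4, 4] -> [16, 8, 0, 0]  score +8 (running 8)
Board after move:
64 32  4 16
64 32  0  0
 4  2 64  0
16  8  0  0

Answer: 8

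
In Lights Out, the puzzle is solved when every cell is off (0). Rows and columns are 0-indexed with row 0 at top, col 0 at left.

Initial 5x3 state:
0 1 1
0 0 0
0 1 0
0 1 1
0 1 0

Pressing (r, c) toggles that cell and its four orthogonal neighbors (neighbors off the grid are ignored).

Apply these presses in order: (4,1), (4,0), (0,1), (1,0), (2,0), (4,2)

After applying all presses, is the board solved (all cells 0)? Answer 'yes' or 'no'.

After press 1 at (4,1):
0 1 1
0 0 0
0 1 0
0 0 1
1 0 1

After press 2 at (4,0):
0 1 1
0 0 0
0 1 0
1 0 1
0 1 1

After press 3 at (0,1):
1 0 0
0 1 0
0 1 0
1 0 1
0 1 1

After press 4 at (1,0):
0 0 0
1 0 0
1 1 0
1 0 1
0 1 1

After press 5 at (2,0):
0 0 0
0 0 0
0 0 0
0 0 1
0 1 1

After press 6 at (4,2):
0 0 0
0 0 0
0 0 0
0 0 0
0 0 0

Lights still on: 0

Answer: yes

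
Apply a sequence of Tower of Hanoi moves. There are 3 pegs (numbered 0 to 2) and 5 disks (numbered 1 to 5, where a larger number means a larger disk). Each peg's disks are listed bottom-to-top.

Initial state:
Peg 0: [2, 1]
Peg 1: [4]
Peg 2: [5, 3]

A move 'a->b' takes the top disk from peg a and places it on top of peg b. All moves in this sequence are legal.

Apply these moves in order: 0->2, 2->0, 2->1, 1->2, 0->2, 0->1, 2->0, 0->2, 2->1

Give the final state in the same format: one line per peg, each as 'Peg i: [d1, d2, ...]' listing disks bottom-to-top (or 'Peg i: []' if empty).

Answer: Peg 0: []
Peg 1: [4, 2, 1]
Peg 2: [5, 3]

Derivation:
After move 1 (0->2):
Peg 0: [2]
Peg 1: [4]
Peg 2: [5, 3, 1]

After move 2 (2->0):
Peg 0: [2, 1]
Peg 1: [4]
Peg 2: [5, 3]

After move 3 (2->1):
Peg 0: [2, 1]
Peg 1: [4, 3]
Peg 2: [5]

After move 4 (1->2):
Peg 0: [2, 1]
Peg 1: [4]
Peg 2: [5, 3]

After move 5 (0->2):
Peg 0: [2]
Peg 1: [4]
Peg 2: [5, 3, 1]

After move 6 (0->1):
Peg 0: []
Peg 1: [4, 2]
Peg 2: [5, 3, 1]

After move 7 (2->0):
Peg 0: [1]
Peg 1: [4, 2]
Peg 2: [5, 3]

After move 8 (0->2):
Peg 0: []
Peg 1: [4, 2]
Peg 2: [5, 3, 1]

After move 9 (2->1):
Peg 0: []
Peg 1: [4, 2, 1]
Peg 2: [5, 3]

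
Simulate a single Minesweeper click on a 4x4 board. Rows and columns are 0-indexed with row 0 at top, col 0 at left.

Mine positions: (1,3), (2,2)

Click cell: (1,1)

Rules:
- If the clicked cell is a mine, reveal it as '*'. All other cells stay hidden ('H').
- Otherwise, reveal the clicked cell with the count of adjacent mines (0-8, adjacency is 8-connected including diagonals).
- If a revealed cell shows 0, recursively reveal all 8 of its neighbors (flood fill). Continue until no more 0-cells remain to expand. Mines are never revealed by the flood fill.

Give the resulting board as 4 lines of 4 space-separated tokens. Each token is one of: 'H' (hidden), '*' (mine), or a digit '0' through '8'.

H H H H
H 1 H H
H H H H
H H H H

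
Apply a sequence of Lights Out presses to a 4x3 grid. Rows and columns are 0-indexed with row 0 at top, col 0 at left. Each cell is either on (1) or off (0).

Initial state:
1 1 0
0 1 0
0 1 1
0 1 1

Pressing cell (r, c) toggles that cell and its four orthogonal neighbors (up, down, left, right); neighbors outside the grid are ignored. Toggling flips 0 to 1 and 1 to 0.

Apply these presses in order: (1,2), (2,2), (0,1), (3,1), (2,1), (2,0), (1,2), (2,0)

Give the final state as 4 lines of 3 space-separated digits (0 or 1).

After press 1 at (1,2):
1 1 1
0 0 1
0 1 0
0 1 1

After press 2 at (2,2):
1 1 1
0 0 0
0 0 1
0 1 0

After press 3 at (0,1):
0 0 0
0 1 0
0 0 1
0 1 0

After press 4 at (3,1):
0 0 0
0 1 0
0 1 1
1 0 1

After press 5 at (2,1):
0 0 0
0 0 0
1 0 0
1 1 1

After press 6 at (2,0):
0 0 0
1 0 0
0 1 0
0 1 1

After press 7 at (1,2):
0 0 1
1 1 1
0 1 1
0 1 1

After press 8 at (2,0):
0 0 1
0 1 1
1 0 1
1 1 1

Answer: 0 0 1
0 1 1
1 0 1
1 1 1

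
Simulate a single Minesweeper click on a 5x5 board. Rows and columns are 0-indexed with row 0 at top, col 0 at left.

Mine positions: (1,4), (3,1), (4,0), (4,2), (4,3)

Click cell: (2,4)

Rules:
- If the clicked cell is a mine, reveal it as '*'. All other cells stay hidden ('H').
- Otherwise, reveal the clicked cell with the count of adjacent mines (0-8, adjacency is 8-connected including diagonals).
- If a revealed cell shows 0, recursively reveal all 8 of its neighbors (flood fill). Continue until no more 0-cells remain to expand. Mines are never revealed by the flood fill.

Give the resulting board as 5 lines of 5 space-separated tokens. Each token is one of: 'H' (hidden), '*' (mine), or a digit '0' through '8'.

H H H H H
H H H H H
H H H H 1
H H H H H
H H H H H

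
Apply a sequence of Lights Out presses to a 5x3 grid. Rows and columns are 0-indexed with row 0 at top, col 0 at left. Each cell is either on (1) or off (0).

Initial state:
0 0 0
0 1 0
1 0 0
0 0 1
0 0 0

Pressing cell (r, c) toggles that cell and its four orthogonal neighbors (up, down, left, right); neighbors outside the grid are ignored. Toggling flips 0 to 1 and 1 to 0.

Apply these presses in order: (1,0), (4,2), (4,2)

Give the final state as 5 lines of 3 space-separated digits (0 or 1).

After press 1 at (1,0):
1 0 0
1 0 0
0 0 0
0 0 1
0 0 0

After press 2 at (4,2):
1 0 0
1 0 0
0 0 0
0 0 0
0 1 1

After press 3 at (4,2):
1 0 0
1 0 0
0 0 0
0 0 1
0 0 0

Answer: 1 0 0
1 0 0
0 0 0
0 0 1
0 0 0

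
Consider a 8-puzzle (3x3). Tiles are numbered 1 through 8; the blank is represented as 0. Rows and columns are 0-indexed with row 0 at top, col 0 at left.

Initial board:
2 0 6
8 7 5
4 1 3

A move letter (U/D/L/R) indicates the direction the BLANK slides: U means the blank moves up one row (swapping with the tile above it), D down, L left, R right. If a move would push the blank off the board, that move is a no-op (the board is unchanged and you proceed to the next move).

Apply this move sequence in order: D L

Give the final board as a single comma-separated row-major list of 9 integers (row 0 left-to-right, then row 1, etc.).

After move 1 (D):
2 7 6
8 0 5
4 1 3

After move 2 (L):
2 7 6
0 8 5
4 1 3

Answer: 2, 7, 6, 0, 8, 5, 4, 1, 3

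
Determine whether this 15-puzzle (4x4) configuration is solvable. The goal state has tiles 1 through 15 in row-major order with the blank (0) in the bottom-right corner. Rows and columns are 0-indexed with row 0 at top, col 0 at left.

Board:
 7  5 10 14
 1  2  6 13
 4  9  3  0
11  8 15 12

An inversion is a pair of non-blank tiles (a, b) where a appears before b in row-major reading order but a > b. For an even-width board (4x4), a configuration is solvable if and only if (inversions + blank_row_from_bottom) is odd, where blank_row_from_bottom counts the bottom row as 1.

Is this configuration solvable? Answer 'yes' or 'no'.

Answer: no

Derivation:
Inversions: 40
Blank is in row 2 (0-indexed from top), which is row 2 counting from the bottom (bottom = 1).
40 + 2 = 42, which is even, so the puzzle is not solvable.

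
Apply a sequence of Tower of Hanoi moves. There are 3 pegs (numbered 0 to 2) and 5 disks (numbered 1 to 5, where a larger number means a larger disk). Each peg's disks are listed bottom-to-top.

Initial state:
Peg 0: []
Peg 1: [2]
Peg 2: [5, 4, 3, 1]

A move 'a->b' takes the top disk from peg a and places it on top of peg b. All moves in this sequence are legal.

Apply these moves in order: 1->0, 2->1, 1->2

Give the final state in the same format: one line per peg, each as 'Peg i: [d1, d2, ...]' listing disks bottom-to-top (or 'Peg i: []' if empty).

After move 1 (1->0):
Peg 0: [2]
Peg 1: []
Peg 2: [5, 4, 3, 1]

After move 2 (2->1):
Peg 0: [2]
Peg 1: [1]
Peg 2: [5, 4, 3]

After move 3 (1->2):
Peg 0: [2]
Peg 1: []
Peg 2: [5, 4, 3, 1]

Answer: Peg 0: [2]
Peg 1: []
Peg 2: [5, 4, 3, 1]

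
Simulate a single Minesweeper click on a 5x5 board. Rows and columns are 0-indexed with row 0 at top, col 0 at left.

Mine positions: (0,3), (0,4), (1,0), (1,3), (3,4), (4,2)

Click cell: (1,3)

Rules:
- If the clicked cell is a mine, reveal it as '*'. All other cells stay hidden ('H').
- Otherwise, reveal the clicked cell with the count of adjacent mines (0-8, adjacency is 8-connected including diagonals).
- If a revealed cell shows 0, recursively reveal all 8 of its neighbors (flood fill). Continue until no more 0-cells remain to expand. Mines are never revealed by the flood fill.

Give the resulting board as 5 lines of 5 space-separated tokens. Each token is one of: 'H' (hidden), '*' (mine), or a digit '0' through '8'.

H H H H H
H H H * H
H H H H H
H H H H H
H H H H H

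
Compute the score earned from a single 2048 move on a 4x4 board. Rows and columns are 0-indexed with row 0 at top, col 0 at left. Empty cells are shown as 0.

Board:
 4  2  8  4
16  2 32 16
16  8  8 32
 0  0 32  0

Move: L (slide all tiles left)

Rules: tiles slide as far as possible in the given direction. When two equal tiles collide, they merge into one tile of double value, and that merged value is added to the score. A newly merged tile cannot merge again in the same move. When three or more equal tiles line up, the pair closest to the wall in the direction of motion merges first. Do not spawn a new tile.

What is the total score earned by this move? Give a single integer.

Answer: 16

Derivation:
Slide left:
row 0: [4, 2, 8, 4] -> [4, 2, 8, 4]  score +0 (running 0)
row 1: [16, 2, 32, 16] -> [16, 2, 32, 16]  score +0 (running 0)
row 2: [16, 8, 8, 32] -> [16, 16, 32, 0]  score +16 (running 16)
row 3: [0, 0, 32, 0] -> [32, 0, 0, 0]  score +0 (running 16)
Board after move:
 4  2  8  4
16  2 32 16
16 16 32  0
32  0  0  0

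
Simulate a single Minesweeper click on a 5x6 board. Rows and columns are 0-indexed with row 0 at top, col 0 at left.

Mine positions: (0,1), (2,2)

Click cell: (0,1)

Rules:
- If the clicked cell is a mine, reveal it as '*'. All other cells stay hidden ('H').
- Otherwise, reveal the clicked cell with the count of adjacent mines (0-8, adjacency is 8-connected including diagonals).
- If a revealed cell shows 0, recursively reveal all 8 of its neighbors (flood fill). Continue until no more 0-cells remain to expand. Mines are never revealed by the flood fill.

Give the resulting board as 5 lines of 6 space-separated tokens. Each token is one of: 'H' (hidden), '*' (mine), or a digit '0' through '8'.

H * H H H H
H H H H H H
H H H H H H
H H H H H H
H H H H H H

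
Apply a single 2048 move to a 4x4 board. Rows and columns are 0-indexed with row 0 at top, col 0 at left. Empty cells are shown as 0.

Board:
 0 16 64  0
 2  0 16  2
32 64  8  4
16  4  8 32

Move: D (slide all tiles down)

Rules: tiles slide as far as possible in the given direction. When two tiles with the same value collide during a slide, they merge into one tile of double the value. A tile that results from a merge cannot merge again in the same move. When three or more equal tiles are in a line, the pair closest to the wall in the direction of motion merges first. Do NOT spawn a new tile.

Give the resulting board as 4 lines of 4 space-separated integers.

Answer:  0  0  0  0
 2 16 64  2
32 64 16  4
16  4 16 32

Derivation:
Slide down:
col 0: [0, 2, 32, 16] -> [0, 2, 32, 16]
col 1: [16, 0, 64, 4] -> [0, 16, 64, 4]
col 2: [64, 16, 8, 8] -> [0, 64, 16, 16]
col 3: [0, 2, 4, 32] -> [0, 2, 4, 32]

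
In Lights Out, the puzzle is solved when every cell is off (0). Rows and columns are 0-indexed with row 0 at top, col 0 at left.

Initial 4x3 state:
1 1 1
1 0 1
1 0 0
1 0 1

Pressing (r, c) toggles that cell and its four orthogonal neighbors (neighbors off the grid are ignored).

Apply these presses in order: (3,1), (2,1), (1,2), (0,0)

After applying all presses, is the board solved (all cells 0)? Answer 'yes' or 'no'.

After press 1 at (3,1):
1 1 1
1 0 1
1 1 0
0 1 0

After press 2 at (2,1):
1 1 1
1 1 1
0 0 1
0 0 0

After press 3 at (1,2):
1 1 0
1 0 0
0 0 0
0 0 0

After press 4 at (0,0):
0 0 0
0 0 0
0 0 0
0 0 0

Lights still on: 0

Answer: yes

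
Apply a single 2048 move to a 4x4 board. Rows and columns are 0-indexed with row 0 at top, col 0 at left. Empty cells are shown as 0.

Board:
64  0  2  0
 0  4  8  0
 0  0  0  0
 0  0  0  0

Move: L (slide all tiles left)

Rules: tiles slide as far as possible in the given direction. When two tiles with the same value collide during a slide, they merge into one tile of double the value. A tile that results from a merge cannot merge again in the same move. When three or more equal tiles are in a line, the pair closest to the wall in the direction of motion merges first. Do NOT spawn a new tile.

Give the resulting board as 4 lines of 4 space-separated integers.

Slide left:
row 0: [64, 0, 2, 0] -> [64, 2, 0, 0]
row 1: [0, 4, 8, 0] -> [4, 8, 0, 0]
row 2: [0, 0, 0, 0] -> [0, 0, 0, 0]
row 3: [0, 0, 0, 0] -> [0, 0, 0, 0]

Answer: 64  2  0  0
 4  8  0  0
 0  0  0  0
 0  0  0  0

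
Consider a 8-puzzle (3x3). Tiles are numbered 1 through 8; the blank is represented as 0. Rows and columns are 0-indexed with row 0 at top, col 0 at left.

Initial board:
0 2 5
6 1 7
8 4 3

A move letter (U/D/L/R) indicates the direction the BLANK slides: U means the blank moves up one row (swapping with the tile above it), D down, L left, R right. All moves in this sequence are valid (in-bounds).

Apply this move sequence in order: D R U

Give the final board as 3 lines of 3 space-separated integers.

Answer: 6 0 5
1 2 7
8 4 3

Derivation:
After move 1 (D):
6 2 5
0 1 7
8 4 3

After move 2 (R):
6 2 5
1 0 7
8 4 3

After move 3 (U):
6 0 5
1 2 7
8 4 3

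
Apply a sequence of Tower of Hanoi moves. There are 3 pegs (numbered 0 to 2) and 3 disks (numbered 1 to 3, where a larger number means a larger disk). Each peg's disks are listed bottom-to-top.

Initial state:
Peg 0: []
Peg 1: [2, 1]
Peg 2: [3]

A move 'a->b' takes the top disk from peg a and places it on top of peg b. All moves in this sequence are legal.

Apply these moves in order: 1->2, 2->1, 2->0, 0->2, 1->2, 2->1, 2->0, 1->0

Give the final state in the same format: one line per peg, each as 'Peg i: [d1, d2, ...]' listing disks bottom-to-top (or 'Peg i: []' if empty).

After move 1 (1->2):
Peg 0: []
Peg 1: [2]
Peg 2: [3, 1]

After move 2 (2->1):
Peg 0: []
Peg 1: [2, 1]
Peg 2: [3]

After move 3 (2->0):
Peg 0: [3]
Peg 1: [2, 1]
Peg 2: []

After move 4 (0->2):
Peg 0: []
Peg 1: [2, 1]
Peg 2: [3]

After move 5 (1->2):
Peg 0: []
Peg 1: [2]
Peg 2: [3, 1]

After move 6 (2->1):
Peg 0: []
Peg 1: [2, 1]
Peg 2: [3]

After move 7 (2->0):
Peg 0: [3]
Peg 1: [2, 1]
Peg 2: []

After move 8 (1->0):
Peg 0: [3, 1]
Peg 1: [2]
Peg 2: []

Answer: Peg 0: [3, 1]
Peg 1: [2]
Peg 2: []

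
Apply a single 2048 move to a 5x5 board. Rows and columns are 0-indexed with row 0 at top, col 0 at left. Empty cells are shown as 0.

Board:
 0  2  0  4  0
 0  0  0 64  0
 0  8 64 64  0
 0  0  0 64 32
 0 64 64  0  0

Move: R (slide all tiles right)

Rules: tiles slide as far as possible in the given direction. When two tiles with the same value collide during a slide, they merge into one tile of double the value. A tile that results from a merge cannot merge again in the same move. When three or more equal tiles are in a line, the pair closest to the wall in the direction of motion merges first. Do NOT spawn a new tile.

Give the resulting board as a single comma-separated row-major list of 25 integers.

Slide right:
row 0: [0, 2, 0, 4, 0] -> [0, 0, 0, 2, 4]
row 1: [0, 0, 0, 64, 0] -> [0, 0, 0, 0, 64]
row 2: [0, 8, 64, 64, 0] -> [0, 0, 0, 8, 128]
row 3: [0, 0, 0, 64, 32] -> [0, 0, 0, 64, 32]
row 4: [0, 64, 64, 0, 0] -> [0, 0, 0, 0, 128]

Answer: 0, 0, 0, 2, 4, 0, 0, 0, 0, 64, 0, 0, 0, 8, 128, 0, 0, 0, 64, 32, 0, 0, 0, 0, 128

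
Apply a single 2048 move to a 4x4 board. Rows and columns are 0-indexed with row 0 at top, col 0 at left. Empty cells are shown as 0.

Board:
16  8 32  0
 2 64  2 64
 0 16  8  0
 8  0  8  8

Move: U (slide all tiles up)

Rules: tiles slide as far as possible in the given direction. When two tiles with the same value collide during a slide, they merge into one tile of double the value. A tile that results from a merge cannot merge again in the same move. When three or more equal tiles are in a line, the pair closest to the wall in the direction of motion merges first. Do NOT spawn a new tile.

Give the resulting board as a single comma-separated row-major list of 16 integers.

Slide up:
col 0: [16, 2, 0, 8] -> [16, 2, 8, 0]
col 1: [8, 64, 16, 0] -> [8, 64, 16, 0]
col 2: [32, 2, 8, 8] -> [32, 2, 16, 0]
col 3: [0, 64, 0, 8] -> [64, 8, 0, 0]

Answer: 16, 8, 32, 64, 2, 64, 2, 8, 8, 16, 16, 0, 0, 0, 0, 0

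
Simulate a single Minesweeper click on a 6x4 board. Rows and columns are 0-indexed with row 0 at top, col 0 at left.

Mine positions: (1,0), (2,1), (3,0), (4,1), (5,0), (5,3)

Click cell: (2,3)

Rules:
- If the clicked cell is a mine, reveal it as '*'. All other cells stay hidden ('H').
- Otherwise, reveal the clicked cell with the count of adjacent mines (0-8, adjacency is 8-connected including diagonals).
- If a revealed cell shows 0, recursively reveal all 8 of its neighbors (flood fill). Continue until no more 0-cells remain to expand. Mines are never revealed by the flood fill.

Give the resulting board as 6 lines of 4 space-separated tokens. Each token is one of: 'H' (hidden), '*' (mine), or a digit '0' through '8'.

H 1 0 0
H 2 1 0
H H 1 0
H H 2 0
H H 2 1
H H H H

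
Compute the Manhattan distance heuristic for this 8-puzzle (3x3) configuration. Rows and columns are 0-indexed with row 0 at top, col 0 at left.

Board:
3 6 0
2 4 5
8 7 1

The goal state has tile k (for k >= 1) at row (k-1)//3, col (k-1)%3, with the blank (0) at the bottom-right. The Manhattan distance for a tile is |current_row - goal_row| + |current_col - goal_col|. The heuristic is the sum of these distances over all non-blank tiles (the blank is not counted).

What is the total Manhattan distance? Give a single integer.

Tile 3: at (0,0), goal (0,2), distance |0-0|+|0-2| = 2
Tile 6: at (0,1), goal (1,2), distance |0-1|+|1-2| = 2
Tile 2: at (1,0), goal (0,1), distance |1-0|+|0-1| = 2
Tile 4: at (1,1), goal (1,0), distance |1-1|+|1-0| = 1
Tile 5: at (1,2), goal (1,1), distance |1-1|+|2-1| = 1
Tile 8: at (2,0), goal (2,1), distance |2-2|+|0-1| = 1
Tile 7: at (2,1), goal (2,0), distance |2-2|+|1-0| = 1
Tile 1: at (2,2), goal (0,0), distance |2-0|+|2-0| = 4
Sum: 2 + 2 + 2 + 1 + 1 + 1 + 1 + 4 = 14

Answer: 14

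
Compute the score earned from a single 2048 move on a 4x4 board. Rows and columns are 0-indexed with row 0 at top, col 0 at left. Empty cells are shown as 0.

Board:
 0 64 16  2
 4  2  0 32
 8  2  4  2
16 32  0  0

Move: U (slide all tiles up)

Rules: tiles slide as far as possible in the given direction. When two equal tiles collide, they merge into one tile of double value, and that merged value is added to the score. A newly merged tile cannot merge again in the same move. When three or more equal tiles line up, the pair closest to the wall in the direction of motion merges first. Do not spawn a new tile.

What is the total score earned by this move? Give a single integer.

Answer: 4

Derivation:
Slide up:
col 0: [0, 4, 8, 16] -> [4, 8, 16, 0]  score +0 (running 0)
col 1: [64, 2, 2, 32] -> [64, 4, 32, 0]  score +4 (running 4)
col 2: [16, 0, 4, 0] -> [16, 4, 0, 0]  score +0 (running 4)
col 3: [2, 32, 2, 0] -> [2, 32, 2, 0]  score +0 (running 4)
Board after move:
 4 64 16  2
 8  4  4 32
16 32  0  2
 0  0  0  0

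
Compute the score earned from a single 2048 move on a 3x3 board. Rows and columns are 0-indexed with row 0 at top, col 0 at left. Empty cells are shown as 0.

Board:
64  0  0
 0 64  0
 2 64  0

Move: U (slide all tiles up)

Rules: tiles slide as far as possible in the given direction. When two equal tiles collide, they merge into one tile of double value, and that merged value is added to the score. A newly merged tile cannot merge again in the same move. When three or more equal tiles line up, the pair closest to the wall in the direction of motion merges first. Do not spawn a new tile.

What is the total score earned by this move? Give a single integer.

Slide up:
col 0: [64, 0, 2] -> [64, 2, 0]  score +0 (running 0)
col 1: [0, 64, 64] -> [128, 0, 0]  score +128 (running 128)
col 2: [0, 0, 0] -> [0, 0, 0]  score +0 (running 128)
Board after move:
 64 128   0
  2   0   0
  0   0   0

Answer: 128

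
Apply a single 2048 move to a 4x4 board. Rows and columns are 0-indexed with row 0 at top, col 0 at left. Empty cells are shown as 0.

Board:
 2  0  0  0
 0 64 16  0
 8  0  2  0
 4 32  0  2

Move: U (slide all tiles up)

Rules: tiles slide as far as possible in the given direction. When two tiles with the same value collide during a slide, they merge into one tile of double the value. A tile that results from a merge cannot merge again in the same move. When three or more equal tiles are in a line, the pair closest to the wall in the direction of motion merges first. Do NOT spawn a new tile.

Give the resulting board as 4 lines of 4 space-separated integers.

Answer:  2 64 16  2
 8 32  2  0
 4  0  0  0
 0  0  0  0

Derivation:
Slide up:
col 0: [2, 0, 8, 4] -> [2, 8, 4, 0]
col 1: [0, 64, 0, 32] -> [64, 32, 0, 0]
col 2: [0, 16, 2, 0] -> [16, 2, 0, 0]
col 3: [0, 0, 0, 2] -> [2, 0, 0, 0]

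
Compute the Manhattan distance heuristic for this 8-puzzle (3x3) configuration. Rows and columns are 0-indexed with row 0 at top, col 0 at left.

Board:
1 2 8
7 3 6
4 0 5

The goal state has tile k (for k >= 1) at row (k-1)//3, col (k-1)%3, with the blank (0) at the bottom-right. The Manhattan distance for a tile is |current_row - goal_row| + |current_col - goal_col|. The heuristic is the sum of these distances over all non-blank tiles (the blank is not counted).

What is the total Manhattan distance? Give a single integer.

Answer: 9

Derivation:
Tile 1: (0,0)->(0,0) = 0
Tile 2: (0,1)->(0,1) = 0
Tile 8: (0,2)->(2,1) = 3
Tile 7: (1,0)->(2,0) = 1
Tile 3: (1,1)->(0,2) = 2
Tile 6: (1,2)->(1,2) = 0
Tile 4: (2,0)->(1,0) = 1
Tile 5: (2,2)->(1,1) = 2
Sum: 0 + 0 + 3 + 1 + 2 + 0 + 1 + 2 = 9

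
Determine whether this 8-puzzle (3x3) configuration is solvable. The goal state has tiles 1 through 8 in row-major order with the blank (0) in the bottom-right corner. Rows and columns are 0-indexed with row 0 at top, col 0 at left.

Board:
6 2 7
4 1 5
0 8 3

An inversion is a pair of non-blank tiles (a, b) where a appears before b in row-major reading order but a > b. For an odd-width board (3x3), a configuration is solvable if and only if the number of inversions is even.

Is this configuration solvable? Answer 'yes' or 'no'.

Answer: yes

Derivation:
Inversions (pairs i<j in row-major order where tile[i] > tile[j] > 0): 14
14 is even, so the puzzle is solvable.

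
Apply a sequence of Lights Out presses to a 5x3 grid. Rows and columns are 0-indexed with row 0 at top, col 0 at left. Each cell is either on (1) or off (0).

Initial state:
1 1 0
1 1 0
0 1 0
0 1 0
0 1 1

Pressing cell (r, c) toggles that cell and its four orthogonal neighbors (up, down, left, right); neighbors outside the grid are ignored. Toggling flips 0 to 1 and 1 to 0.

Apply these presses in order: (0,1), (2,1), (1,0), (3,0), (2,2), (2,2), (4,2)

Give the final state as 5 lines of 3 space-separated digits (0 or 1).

After press 1 at (0,1):
0 0 1
1 0 0
0 1 0
0 1 0
0 1 1

After press 2 at (2,1):
0 0 1
1 1 0
1 0 1
0 0 0
0 1 1

After press 3 at (1,0):
1 0 1
0 0 0
0 0 1
0 0 0
0 1 1

After press 4 at (3,0):
1 0 1
0 0 0
1 0 1
1 1 0
1 1 1

After press 5 at (2,2):
1 0 1
0 0 1
1 1 0
1 1 1
1 1 1

After press 6 at (2,2):
1 0 1
0 0 0
1 0 1
1 1 0
1 1 1

After press 7 at (4,2):
1 0 1
0 0 0
1 0 1
1 1 1
1 0 0

Answer: 1 0 1
0 0 0
1 0 1
1 1 1
1 0 0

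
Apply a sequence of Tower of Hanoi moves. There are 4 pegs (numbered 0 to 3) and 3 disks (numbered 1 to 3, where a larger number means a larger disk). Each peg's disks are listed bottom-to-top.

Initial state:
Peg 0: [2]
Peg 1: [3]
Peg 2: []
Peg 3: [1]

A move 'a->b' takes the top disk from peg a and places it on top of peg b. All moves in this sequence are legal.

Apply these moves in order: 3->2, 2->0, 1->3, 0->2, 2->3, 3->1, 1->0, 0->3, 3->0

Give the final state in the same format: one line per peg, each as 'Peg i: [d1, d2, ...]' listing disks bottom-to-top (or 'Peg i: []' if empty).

After move 1 (3->2):
Peg 0: [2]
Peg 1: [3]
Peg 2: [1]
Peg 3: []

After move 2 (2->0):
Peg 0: [2, 1]
Peg 1: [3]
Peg 2: []
Peg 3: []

After move 3 (1->3):
Peg 0: [2, 1]
Peg 1: []
Peg 2: []
Peg 3: [3]

After move 4 (0->2):
Peg 0: [2]
Peg 1: []
Peg 2: [1]
Peg 3: [3]

After move 5 (2->3):
Peg 0: [2]
Peg 1: []
Peg 2: []
Peg 3: [3, 1]

After move 6 (3->1):
Peg 0: [2]
Peg 1: [1]
Peg 2: []
Peg 3: [3]

After move 7 (1->0):
Peg 0: [2, 1]
Peg 1: []
Peg 2: []
Peg 3: [3]

After move 8 (0->3):
Peg 0: [2]
Peg 1: []
Peg 2: []
Peg 3: [3, 1]

After move 9 (3->0):
Peg 0: [2, 1]
Peg 1: []
Peg 2: []
Peg 3: [3]

Answer: Peg 0: [2, 1]
Peg 1: []
Peg 2: []
Peg 3: [3]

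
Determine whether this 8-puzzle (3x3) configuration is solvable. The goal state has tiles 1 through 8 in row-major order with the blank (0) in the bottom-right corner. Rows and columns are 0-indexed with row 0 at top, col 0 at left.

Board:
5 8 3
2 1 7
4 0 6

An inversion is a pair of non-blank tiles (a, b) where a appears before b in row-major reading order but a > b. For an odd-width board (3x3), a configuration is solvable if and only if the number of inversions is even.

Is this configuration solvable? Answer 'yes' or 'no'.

Answer: no

Derivation:
Inversions (pairs i<j in row-major order where tile[i] > tile[j] > 0): 15
15 is odd, so the puzzle is not solvable.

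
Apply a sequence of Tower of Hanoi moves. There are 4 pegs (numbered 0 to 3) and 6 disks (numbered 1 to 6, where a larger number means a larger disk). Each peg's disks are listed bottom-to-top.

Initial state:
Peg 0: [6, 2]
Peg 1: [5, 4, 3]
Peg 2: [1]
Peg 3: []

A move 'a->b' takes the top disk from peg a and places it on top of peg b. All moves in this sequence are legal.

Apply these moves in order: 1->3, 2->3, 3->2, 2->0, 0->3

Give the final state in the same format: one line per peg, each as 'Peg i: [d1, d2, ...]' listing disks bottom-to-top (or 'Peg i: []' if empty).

After move 1 (1->3):
Peg 0: [6, 2]
Peg 1: [5, 4]
Peg 2: [1]
Peg 3: [3]

After move 2 (2->3):
Peg 0: [6, 2]
Peg 1: [5, 4]
Peg 2: []
Peg 3: [3, 1]

After move 3 (3->2):
Peg 0: [6, 2]
Peg 1: [5, 4]
Peg 2: [1]
Peg 3: [3]

After move 4 (2->0):
Peg 0: [6, 2, 1]
Peg 1: [5, 4]
Peg 2: []
Peg 3: [3]

After move 5 (0->3):
Peg 0: [6, 2]
Peg 1: [5, 4]
Peg 2: []
Peg 3: [3, 1]

Answer: Peg 0: [6, 2]
Peg 1: [5, 4]
Peg 2: []
Peg 3: [3, 1]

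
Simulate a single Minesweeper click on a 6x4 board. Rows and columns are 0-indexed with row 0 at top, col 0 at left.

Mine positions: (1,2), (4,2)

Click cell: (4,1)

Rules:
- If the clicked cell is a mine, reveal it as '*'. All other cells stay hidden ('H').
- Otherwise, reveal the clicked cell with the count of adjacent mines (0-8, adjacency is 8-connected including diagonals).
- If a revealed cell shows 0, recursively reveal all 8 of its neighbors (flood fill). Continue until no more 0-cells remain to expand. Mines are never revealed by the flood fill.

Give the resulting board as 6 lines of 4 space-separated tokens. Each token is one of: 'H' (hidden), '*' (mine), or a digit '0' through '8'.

H H H H
H H H H
H H H H
H H H H
H 1 H H
H H H H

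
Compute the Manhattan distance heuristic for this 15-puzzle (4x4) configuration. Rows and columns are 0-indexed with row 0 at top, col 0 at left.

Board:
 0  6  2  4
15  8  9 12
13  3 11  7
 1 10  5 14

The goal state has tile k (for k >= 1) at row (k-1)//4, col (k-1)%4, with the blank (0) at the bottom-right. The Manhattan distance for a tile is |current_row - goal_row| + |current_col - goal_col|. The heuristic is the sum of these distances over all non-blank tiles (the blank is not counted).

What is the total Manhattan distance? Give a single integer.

Answer: 28

Derivation:
Tile 6: (0,1)->(1,1) = 1
Tile 2: (0,2)->(0,1) = 1
Tile 4: (0,3)->(0,3) = 0
Tile 15: (1,0)->(3,2) = 4
Tile 8: (1,1)->(1,3) = 2
Tile 9: (1,2)->(2,0) = 3
Tile 12: (1,3)->(2,3) = 1
Tile 13: (2,0)->(3,0) = 1
Tile 3: (2,1)->(0,2) = 3
Tile 11: (2,2)->(2,2) = 0
Tile 7: (2,3)->(1,2) = 2
Tile 1: (3,0)->(0,0) = 3
Tile 10: (3,1)->(2,1) = 1
Tile 5: (3,2)->(1,0) = 4
Tile 14: (3,3)->(3,1) = 2
Sum: 1 + 1 + 0 + 4 + 2 + 3 + 1 + 1 + 3 + 0 + 2 + 3 + 1 + 4 + 2 = 28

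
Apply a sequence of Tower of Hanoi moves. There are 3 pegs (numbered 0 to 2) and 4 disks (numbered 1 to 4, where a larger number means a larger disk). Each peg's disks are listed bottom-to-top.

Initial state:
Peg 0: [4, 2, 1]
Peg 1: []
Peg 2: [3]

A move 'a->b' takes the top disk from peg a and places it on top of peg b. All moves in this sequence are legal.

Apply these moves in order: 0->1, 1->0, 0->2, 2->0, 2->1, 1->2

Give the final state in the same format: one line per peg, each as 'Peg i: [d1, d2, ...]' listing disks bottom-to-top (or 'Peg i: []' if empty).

After move 1 (0->1):
Peg 0: [4, 2]
Peg 1: [1]
Peg 2: [3]

After move 2 (1->0):
Peg 0: [4, 2, 1]
Peg 1: []
Peg 2: [3]

After move 3 (0->2):
Peg 0: [4, 2]
Peg 1: []
Peg 2: [3, 1]

After move 4 (2->0):
Peg 0: [4, 2, 1]
Peg 1: []
Peg 2: [3]

After move 5 (2->1):
Peg 0: [4, 2, 1]
Peg 1: [3]
Peg 2: []

After move 6 (1->2):
Peg 0: [4, 2, 1]
Peg 1: []
Peg 2: [3]

Answer: Peg 0: [4, 2, 1]
Peg 1: []
Peg 2: [3]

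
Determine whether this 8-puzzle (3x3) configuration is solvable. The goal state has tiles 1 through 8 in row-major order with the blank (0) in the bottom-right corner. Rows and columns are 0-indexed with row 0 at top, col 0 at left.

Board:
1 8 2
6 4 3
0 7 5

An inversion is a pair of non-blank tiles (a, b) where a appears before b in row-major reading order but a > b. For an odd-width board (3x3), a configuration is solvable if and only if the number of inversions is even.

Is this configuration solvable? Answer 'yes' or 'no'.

Answer: no

Derivation:
Inversions (pairs i<j in row-major order where tile[i] > tile[j] > 0): 11
11 is odd, so the puzzle is not solvable.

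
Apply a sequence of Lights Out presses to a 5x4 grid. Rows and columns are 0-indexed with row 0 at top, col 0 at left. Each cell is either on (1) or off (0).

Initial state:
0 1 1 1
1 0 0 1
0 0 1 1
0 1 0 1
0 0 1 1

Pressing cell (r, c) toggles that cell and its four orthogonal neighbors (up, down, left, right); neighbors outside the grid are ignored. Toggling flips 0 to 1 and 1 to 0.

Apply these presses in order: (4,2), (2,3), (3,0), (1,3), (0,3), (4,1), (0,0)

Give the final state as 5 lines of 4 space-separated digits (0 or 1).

Answer: 1 0 0 1
0 0 1 0
1 0 0 1
1 1 1 0
0 0 1 0

Derivation:
After press 1 at (4,2):
0 1 1 1
1 0 0 1
0 0 1 1
0 1 1 1
0 1 0 0

After press 2 at (2,3):
0 1 1 1
1 0 0 0
0 0 0 0
0 1 1 0
0 1 0 0

After press 3 at (3,0):
0 1 1 1
1 0 0 0
1 0 0 0
1 0 1 0
1 1 0 0

After press 4 at (1,3):
0 1 1 0
1 0 1 1
1 0 0 1
1 0 1 0
1 1 0 0

After press 5 at (0,3):
0 1 0 1
1 0 1 0
1 0 0 1
1 0 1 0
1 1 0 0

After press 6 at (4,1):
0 1 0 1
1 0 1 0
1 0 0 1
1 1 1 0
0 0 1 0

After press 7 at (0,0):
1 0 0 1
0 0 1 0
1 0 0 1
1 1 1 0
0 0 1 0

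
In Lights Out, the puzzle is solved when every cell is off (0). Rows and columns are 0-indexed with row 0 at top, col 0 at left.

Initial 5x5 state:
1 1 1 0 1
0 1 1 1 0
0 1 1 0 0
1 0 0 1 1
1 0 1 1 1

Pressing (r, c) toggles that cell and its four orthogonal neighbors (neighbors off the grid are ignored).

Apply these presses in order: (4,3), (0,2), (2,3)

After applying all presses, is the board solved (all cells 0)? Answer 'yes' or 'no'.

After press 1 at (4,3):
1 1 1 0 1
0 1 1 1 0
0 1 1 0 0
1 0 0 0 1
1 0 0 0 0

After press 2 at (0,2):
1 0 0 1 1
0 1 0 1 0
0 1 1 0 0
1 0 0 0 1
1 0 0 0 0

After press 3 at (2,3):
1 0 0 1 1
0 1 0 0 0
0 1 0 1 1
1 0 0 1 1
1 0 0 0 0

Lights still on: 11

Answer: no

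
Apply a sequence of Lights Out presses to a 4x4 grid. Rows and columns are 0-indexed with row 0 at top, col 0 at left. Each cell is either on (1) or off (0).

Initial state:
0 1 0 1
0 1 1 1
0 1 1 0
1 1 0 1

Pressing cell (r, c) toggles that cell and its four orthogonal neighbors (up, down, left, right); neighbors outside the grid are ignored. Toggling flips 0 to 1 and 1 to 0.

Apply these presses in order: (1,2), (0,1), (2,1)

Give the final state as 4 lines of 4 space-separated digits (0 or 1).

Answer: 1 0 0 1
0 0 0 0
1 0 1 0
1 0 0 1

Derivation:
After press 1 at (1,2):
0 1 1 1
0 0 0 0
0 1 0 0
1 1 0 1

After press 2 at (0,1):
1 0 0 1
0 1 0 0
0 1 0 0
1 1 0 1

After press 3 at (2,1):
1 0 0 1
0 0 0 0
1 0 1 0
1 0 0 1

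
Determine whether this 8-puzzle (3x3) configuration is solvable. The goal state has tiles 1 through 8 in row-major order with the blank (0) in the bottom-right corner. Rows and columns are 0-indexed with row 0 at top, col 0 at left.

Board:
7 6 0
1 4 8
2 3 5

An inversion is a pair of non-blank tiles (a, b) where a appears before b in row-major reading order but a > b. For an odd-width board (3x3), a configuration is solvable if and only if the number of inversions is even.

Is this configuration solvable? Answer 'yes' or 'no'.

Inversions (pairs i<j in row-major order where tile[i] > tile[j] > 0): 16
16 is even, so the puzzle is solvable.

Answer: yes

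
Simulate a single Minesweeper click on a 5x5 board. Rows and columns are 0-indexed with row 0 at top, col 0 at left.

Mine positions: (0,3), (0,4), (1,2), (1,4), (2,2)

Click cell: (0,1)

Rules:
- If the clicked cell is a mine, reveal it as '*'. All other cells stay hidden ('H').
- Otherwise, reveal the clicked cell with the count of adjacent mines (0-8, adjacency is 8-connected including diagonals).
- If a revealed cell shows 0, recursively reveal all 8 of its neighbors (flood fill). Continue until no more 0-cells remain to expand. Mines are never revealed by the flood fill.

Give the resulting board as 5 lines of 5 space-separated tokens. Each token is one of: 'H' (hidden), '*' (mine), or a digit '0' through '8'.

H 1 H H H
H H H H H
H H H H H
H H H H H
H H H H H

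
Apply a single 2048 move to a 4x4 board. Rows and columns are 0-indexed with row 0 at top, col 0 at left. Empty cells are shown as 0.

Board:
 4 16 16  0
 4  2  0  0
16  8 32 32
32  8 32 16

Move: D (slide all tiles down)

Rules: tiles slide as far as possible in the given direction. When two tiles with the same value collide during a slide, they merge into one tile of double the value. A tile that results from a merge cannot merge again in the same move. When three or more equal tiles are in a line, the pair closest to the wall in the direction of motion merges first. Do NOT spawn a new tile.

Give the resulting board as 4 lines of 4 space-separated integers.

Answer:  0  0  0  0
 8 16  0  0
16  2 16 32
32 16 64 16

Derivation:
Slide down:
col 0: [4, 4, 16, 32] -> [0, 8, 16, 32]
col 1: [16, 2, 8, 8] -> [0, 16, 2, 16]
col 2: [16, 0, 32, 32] -> [0, 0, 16, 64]
col 3: [0, 0, 32, 16] -> [0, 0, 32, 16]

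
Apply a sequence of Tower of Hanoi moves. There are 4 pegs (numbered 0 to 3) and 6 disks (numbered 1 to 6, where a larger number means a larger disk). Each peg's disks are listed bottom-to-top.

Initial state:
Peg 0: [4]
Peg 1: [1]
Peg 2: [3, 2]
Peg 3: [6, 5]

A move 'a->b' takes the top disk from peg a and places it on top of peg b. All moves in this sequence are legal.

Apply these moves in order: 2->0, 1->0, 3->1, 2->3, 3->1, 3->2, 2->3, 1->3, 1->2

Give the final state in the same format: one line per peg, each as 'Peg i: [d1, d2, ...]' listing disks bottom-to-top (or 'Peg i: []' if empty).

After move 1 (2->0):
Peg 0: [4, 2]
Peg 1: [1]
Peg 2: [3]
Peg 3: [6, 5]

After move 2 (1->0):
Peg 0: [4, 2, 1]
Peg 1: []
Peg 2: [3]
Peg 3: [6, 5]

After move 3 (3->1):
Peg 0: [4, 2, 1]
Peg 1: [5]
Peg 2: [3]
Peg 3: [6]

After move 4 (2->3):
Peg 0: [4, 2, 1]
Peg 1: [5]
Peg 2: []
Peg 3: [6, 3]

After move 5 (3->1):
Peg 0: [4, 2, 1]
Peg 1: [5, 3]
Peg 2: []
Peg 3: [6]

After move 6 (3->2):
Peg 0: [4, 2, 1]
Peg 1: [5, 3]
Peg 2: [6]
Peg 3: []

After move 7 (2->3):
Peg 0: [4, 2, 1]
Peg 1: [5, 3]
Peg 2: []
Peg 3: [6]

After move 8 (1->3):
Peg 0: [4, 2, 1]
Peg 1: [5]
Peg 2: []
Peg 3: [6, 3]

After move 9 (1->2):
Peg 0: [4, 2, 1]
Peg 1: []
Peg 2: [5]
Peg 3: [6, 3]

Answer: Peg 0: [4, 2, 1]
Peg 1: []
Peg 2: [5]
Peg 3: [6, 3]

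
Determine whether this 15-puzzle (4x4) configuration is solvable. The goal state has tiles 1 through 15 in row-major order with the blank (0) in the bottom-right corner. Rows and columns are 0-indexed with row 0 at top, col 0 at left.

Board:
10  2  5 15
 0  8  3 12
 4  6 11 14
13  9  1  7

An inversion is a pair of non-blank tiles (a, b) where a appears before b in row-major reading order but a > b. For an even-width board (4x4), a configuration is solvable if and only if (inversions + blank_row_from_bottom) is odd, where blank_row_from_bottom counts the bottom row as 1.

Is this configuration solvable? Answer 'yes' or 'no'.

Inversions: 50
Blank is in row 1 (0-indexed from top), which is row 3 counting from the bottom (bottom = 1).
50 + 3 = 53, which is odd, so the puzzle is solvable.

Answer: yes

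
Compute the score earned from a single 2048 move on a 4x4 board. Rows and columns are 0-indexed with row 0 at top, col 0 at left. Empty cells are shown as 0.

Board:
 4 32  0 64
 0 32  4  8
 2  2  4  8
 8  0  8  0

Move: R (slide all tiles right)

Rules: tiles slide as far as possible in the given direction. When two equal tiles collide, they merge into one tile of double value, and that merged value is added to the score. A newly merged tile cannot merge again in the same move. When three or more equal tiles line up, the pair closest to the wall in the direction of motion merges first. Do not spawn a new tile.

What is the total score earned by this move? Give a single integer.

Slide right:
row 0: [4, 32, 0, 64] -> [0, 4, 32, 64]  score +0 (running 0)
row 1: [0, 32, 4, 8] -> [0, 32, 4, 8]  score +0 (running 0)
row 2: [2, 2, 4, 8] -> [0, 4, 4, 8]  score +4 (running 4)
row 3: [8, 0, 8, 0] -> [0, 0, 0, 16]  score +16 (running 20)
Board after move:
 0  4 32 64
 0 32  4  8
 0  4  4  8
 0  0  0 16

Answer: 20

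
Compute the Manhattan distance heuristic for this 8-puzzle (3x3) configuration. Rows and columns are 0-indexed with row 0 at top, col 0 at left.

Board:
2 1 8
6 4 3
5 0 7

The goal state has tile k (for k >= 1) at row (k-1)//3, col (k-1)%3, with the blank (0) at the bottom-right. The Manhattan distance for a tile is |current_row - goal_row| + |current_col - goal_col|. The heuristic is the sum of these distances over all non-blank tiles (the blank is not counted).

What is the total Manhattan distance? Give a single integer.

Answer: 13

Derivation:
Tile 2: at (0,0), goal (0,1), distance |0-0|+|0-1| = 1
Tile 1: at (0,1), goal (0,0), distance |0-0|+|1-0| = 1
Tile 8: at (0,2), goal (2,1), distance |0-2|+|2-1| = 3
Tile 6: at (1,0), goal (1,2), distance |1-1|+|0-2| = 2
Tile 4: at (1,1), goal (1,0), distance |1-1|+|1-0| = 1
Tile 3: at (1,2), goal (0,2), distance |1-0|+|2-2| = 1
Tile 5: at (2,0), goal (1,1), distance |2-1|+|0-1| = 2
Tile 7: at (2,2), goal (2,0), distance |2-2|+|2-0| = 2
Sum: 1 + 1 + 3 + 2 + 1 + 1 + 2 + 2 = 13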